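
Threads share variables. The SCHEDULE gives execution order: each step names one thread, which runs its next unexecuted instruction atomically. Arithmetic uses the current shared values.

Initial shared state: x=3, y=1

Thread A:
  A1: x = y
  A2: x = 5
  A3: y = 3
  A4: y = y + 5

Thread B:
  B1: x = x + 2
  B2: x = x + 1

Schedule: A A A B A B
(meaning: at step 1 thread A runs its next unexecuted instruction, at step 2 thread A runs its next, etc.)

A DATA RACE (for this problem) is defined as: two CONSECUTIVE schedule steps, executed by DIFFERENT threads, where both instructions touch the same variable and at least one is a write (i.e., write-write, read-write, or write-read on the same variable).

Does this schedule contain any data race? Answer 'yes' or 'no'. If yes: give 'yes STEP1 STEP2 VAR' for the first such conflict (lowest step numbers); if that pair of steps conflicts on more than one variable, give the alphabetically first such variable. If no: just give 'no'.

Steps 1,2: same thread (A). No race.
Steps 2,3: same thread (A). No race.
Steps 3,4: A(r=-,w=y) vs B(r=x,w=x). No conflict.
Steps 4,5: B(r=x,w=x) vs A(r=y,w=y). No conflict.
Steps 5,6: A(r=y,w=y) vs B(r=x,w=x). No conflict.

Answer: no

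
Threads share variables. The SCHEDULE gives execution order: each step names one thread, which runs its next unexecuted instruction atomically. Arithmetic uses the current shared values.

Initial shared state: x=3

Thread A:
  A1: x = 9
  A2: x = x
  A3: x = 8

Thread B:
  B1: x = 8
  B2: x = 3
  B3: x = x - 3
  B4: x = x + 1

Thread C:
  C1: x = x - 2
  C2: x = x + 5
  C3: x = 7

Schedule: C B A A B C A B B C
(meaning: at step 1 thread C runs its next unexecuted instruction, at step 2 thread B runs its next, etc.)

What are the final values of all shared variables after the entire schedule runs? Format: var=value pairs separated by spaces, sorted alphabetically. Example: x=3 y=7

Step 1: thread C executes C1 (x = x - 2). Shared: x=1. PCs: A@0 B@0 C@1
Step 2: thread B executes B1 (x = 8). Shared: x=8. PCs: A@0 B@1 C@1
Step 3: thread A executes A1 (x = 9). Shared: x=9. PCs: A@1 B@1 C@1
Step 4: thread A executes A2 (x = x). Shared: x=9. PCs: A@2 B@1 C@1
Step 5: thread B executes B2 (x = 3). Shared: x=3. PCs: A@2 B@2 C@1
Step 6: thread C executes C2 (x = x + 5). Shared: x=8. PCs: A@2 B@2 C@2
Step 7: thread A executes A3 (x = 8). Shared: x=8. PCs: A@3 B@2 C@2
Step 8: thread B executes B3 (x = x - 3). Shared: x=5. PCs: A@3 B@3 C@2
Step 9: thread B executes B4 (x = x + 1). Shared: x=6. PCs: A@3 B@4 C@2
Step 10: thread C executes C3 (x = 7). Shared: x=7. PCs: A@3 B@4 C@3

Answer: x=7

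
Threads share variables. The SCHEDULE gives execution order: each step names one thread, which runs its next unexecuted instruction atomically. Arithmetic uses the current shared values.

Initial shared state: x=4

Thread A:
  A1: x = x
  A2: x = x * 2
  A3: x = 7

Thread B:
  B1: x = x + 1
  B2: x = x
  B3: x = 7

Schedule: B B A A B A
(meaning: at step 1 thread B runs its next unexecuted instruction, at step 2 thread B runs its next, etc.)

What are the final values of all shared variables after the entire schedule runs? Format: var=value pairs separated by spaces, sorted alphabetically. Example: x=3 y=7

Step 1: thread B executes B1 (x = x + 1). Shared: x=5. PCs: A@0 B@1
Step 2: thread B executes B2 (x = x). Shared: x=5. PCs: A@0 B@2
Step 3: thread A executes A1 (x = x). Shared: x=5. PCs: A@1 B@2
Step 4: thread A executes A2 (x = x * 2). Shared: x=10. PCs: A@2 B@2
Step 5: thread B executes B3 (x = 7). Shared: x=7. PCs: A@2 B@3
Step 6: thread A executes A3 (x = 7). Shared: x=7. PCs: A@3 B@3

Answer: x=7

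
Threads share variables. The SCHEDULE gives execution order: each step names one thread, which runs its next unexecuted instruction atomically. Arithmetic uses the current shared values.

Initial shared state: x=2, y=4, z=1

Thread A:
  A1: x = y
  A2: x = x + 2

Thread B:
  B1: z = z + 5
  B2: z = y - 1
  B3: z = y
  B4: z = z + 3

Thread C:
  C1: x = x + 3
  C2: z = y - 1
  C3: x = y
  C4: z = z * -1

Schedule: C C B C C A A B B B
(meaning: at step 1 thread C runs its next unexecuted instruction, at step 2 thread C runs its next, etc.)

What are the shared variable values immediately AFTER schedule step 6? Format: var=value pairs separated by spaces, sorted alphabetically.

Answer: x=4 y=4 z=-8

Derivation:
Step 1: thread C executes C1 (x = x + 3). Shared: x=5 y=4 z=1. PCs: A@0 B@0 C@1
Step 2: thread C executes C2 (z = y - 1). Shared: x=5 y=4 z=3. PCs: A@0 B@0 C@2
Step 3: thread B executes B1 (z = z + 5). Shared: x=5 y=4 z=8. PCs: A@0 B@1 C@2
Step 4: thread C executes C3 (x = y). Shared: x=4 y=4 z=8. PCs: A@0 B@1 C@3
Step 5: thread C executes C4 (z = z * -1). Shared: x=4 y=4 z=-8. PCs: A@0 B@1 C@4
Step 6: thread A executes A1 (x = y). Shared: x=4 y=4 z=-8. PCs: A@1 B@1 C@4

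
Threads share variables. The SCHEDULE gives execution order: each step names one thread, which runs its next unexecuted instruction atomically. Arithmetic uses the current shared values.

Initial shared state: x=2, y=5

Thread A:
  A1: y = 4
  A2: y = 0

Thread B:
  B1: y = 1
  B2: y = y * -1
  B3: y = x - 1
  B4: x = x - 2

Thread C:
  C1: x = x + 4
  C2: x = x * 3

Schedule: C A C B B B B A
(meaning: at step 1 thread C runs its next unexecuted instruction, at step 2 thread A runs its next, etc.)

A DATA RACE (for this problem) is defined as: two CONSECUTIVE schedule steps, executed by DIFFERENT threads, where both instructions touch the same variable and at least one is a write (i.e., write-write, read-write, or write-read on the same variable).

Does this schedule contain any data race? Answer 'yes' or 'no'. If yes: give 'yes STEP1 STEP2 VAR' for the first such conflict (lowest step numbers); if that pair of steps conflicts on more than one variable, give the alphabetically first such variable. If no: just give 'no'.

Answer: no

Derivation:
Steps 1,2: C(r=x,w=x) vs A(r=-,w=y). No conflict.
Steps 2,3: A(r=-,w=y) vs C(r=x,w=x). No conflict.
Steps 3,4: C(r=x,w=x) vs B(r=-,w=y). No conflict.
Steps 4,5: same thread (B). No race.
Steps 5,6: same thread (B). No race.
Steps 6,7: same thread (B). No race.
Steps 7,8: B(r=x,w=x) vs A(r=-,w=y). No conflict.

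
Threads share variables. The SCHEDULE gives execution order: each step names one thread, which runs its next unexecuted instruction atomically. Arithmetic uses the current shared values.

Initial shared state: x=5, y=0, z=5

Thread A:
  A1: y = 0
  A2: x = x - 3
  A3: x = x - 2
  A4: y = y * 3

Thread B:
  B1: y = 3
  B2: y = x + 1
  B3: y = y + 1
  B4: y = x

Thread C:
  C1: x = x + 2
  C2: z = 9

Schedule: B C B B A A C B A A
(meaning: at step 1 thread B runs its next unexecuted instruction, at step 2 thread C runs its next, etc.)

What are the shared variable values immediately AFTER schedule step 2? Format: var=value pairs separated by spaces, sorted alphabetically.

Step 1: thread B executes B1 (y = 3). Shared: x=5 y=3 z=5. PCs: A@0 B@1 C@0
Step 2: thread C executes C1 (x = x + 2). Shared: x=7 y=3 z=5. PCs: A@0 B@1 C@1

Answer: x=7 y=3 z=5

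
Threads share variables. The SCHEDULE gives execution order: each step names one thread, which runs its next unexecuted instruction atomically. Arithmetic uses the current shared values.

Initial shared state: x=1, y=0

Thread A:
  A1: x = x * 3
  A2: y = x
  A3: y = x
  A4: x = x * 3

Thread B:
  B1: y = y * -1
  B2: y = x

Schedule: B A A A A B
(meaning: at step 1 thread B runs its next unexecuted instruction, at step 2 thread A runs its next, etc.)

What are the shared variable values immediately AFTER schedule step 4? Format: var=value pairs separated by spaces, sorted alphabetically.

Answer: x=3 y=3

Derivation:
Step 1: thread B executes B1 (y = y * -1). Shared: x=1 y=0. PCs: A@0 B@1
Step 2: thread A executes A1 (x = x * 3). Shared: x=3 y=0. PCs: A@1 B@1
Step 3: thread A executes A2 (y = x). Shared: x=3 y=3. PCs: A@2 B@1
Step 4: thread A executes A3 (y = x). Shared: x=3 y=3. PCs: A@3 B@1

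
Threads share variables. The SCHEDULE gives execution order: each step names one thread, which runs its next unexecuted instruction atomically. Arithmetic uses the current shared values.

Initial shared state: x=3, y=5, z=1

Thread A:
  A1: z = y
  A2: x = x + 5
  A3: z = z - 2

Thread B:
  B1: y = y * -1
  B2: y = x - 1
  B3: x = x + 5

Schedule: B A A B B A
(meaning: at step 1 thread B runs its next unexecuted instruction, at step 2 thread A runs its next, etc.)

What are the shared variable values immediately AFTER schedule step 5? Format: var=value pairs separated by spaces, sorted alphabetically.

Step 1: thread B executes B1 (y = y * -1). Shared: x=3 y=-5 z=1. PCs: A@0 B@1
Step 2: thread A executes A1 (z = y). Shared: x=3 y=-5 z=-5. PCs: A@1 B@1
Step 3: thread A executes A2 (x = x + 5). Shared: x=8 y=-5 z=-5. PCs: A@2 B@1
Step 4: thread B executes B2 (y = x - 1). Shared: x=8 y=7 z=-5. PCs: A@2 B@2
Step 5: thread B executes B3 (x = x + 5). Shared: x=13 y=7 z=-5. PCs: A@2 B@3

Answer: x=13 y=7 z=-5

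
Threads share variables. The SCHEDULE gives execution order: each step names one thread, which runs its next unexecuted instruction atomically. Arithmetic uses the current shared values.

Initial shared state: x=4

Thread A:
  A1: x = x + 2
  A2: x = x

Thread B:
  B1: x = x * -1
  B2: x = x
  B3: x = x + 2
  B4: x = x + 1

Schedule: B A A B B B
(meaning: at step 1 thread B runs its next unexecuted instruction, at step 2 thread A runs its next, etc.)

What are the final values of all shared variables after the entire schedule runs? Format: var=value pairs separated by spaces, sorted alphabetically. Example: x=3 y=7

Answer: x=1

Derivation:
Step 1: thread B executes B1 (x = x * -1). Shared: x=-4. PCs: A@0 B@1
Step 2: thread A executes A1 (x = x + 2). Shared: x=-2. PCs: A@1 B@1
Step 3: thread A executes A2 (x = x). Shared: x=-2. PCs: A@2 B@1
Step 4: thread B executes B2 (x = x). Shared: x=-2. PCs: A@2 B@2
Step 5: thread B executes B3 (x = x + 2). Shared: x=0. PCs: A@2 B@3
Step 6: thread B executes B4 (x = x + 1). Shared: x=1. PCs: A@2 B@4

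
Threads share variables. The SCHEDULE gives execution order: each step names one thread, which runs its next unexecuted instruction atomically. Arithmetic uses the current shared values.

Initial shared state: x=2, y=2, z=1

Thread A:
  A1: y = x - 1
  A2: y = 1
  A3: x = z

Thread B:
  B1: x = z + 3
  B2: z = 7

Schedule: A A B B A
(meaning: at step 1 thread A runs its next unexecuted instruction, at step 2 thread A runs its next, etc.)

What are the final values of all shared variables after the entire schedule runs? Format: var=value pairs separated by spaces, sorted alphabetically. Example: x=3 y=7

Step 1: thread A executes A1 (y = x - 1). Shared: x=2 y=1 z=1. PCs: A@1 B@0
Step 2: thread A executes A2 (y = 1). Shared: x=2 y=1 z=1. PCs: A@2 B@0
Step 3: thread B executes B1 (x = z + 3). Shared: x=4 y=1 z=1. PCs: A@2 B@1
Step 4: thread B executes B2 (z = 7). Shared: x=4 y=1 z=7. PCs: A@2 B@2
Step 5: thread A executes A3 (x = z). Shared: x=7 y=1 z=7. PCs: A@3 B@2

Answer: x=7 y=1 z=7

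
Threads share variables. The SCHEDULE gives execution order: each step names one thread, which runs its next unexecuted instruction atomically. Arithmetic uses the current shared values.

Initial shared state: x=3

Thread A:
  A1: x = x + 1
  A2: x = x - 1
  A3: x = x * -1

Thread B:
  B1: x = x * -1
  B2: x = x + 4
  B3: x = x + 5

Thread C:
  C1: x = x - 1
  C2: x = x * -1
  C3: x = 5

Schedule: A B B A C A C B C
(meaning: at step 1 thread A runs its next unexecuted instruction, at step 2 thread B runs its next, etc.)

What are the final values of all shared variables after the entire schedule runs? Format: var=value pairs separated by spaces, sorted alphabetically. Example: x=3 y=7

Answer: x=5

Derivation:
Step 1: thread A executes A1 (x = x + 1). Shared: x=4. PCs: A@1 B@0 C@0
Step 2: thread B executes B1 (x = x * -1). Shared: x=-4. PCs: A@1 B@1 C@0
Step 3: thread B executes B2 (x = x + 4). Shared: x=0. PCs: A@1 B@2 C@0
Step 4: thread A executes A2 (x = x - 1). Shared: x=-1. PCs: A@2 B@2 C@0
Step 5: thread C executes C1 (x = x - 1). Shared: x=-2. PCs: A@2 B@2 C@1
Step 6: thread A executes A3 (x = x * -1). Shared: x=2. PCs: A@3 B@2 C@1
Step 7: thread C executes C2 (x = x * -1). Shared: x=-2. PCs: A@3 B@2 C@2
Step 8: thread B executes B3 (x = x + 5). Shared: x=3. PCs: A@3 B@3 C@2
Step 9: thread C executes C3 (x = 5). Shared: x=5. PCs: A@3 B@3 C@3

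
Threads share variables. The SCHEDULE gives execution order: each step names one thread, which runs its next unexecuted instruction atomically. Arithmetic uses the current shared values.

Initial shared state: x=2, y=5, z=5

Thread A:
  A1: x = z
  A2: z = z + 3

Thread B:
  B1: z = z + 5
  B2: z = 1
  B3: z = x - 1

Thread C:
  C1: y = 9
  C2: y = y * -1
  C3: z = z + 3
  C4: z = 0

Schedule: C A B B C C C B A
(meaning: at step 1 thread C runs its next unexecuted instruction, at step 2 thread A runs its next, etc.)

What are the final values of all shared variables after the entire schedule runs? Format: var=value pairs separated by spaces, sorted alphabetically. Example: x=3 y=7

Answer: x=5 y=-9 z=7

Derivation:
Step 1: thread C executes C1 (y = 9). Shared: x=2 y=9 z=5. PCs: A@0 B@0 C@1
Step 2: thread A executes A1 (x = z). Shared: x=5 y=9 z=5. PCs: A@1 B@0 C@1
Step 3: thread B executes B1 (z = z + 5). Shared: x=5 y=9 z=10. PCs: A@1 B@1 C@1
Step 4: thread B executes B2 (z = 1). Shared: x=5 y=9 z=1. PCs: A@1 B@2 C@1
Step 5: thread C executes C2 (y = y * -1). Shared: x=5 y=-9 z=1. PCs: A@1 B@2 C@2
Step 6: thread C executes C3 (z = z + 3). Shared: x=5 y=-9 z=4. PCs: A@1 B@2 C@3
Step 7: thread C executes C4 (z = 0). Shared: x=5 y=-9 z=0. PCs: A@1 B@2 C@4
Step 8: thread B executes B3 (z = x - 1). Shared: x=5 y=-9 z=4. PCs: A@1 B@3 C@4
Step 9: thread A executes A2 (z = z + 3). Shared: x=5 y=-9 z=7. PCs: A@2 B@3 C@4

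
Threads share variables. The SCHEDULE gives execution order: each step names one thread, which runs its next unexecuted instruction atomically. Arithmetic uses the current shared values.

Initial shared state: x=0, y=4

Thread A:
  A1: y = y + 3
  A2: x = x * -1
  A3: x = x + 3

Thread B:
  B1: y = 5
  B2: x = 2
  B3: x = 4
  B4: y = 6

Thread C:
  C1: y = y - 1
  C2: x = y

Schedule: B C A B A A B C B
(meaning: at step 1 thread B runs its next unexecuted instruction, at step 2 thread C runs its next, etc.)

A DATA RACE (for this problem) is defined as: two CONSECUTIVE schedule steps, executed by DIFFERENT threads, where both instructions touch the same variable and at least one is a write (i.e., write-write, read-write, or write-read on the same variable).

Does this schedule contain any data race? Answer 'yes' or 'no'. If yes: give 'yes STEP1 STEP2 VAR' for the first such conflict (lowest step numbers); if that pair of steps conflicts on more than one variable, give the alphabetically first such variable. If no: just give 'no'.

Steps 1,2: B(y = 5) vs C(y = y - 1). RACE on y (W-W).
Steps 2,3: C(y = y - 1) vs A(y = y + 3). RACE on y (W-W).
Steps 3,4: A(r=y,w=y) vs B(r=-,w=x). No conflict.
Steps 4,5: B(x = 2) vs A(x = x * -1). RACE on x (W-W).
Steps 5,6: same thread (A). No race.
Steps 6,7: A(x = x + 3) vs B(x = 4). RACE on x (W-W).
Steps 7,8: B(x = 4) vs C(x = y). RACE on x (W-W).
Steps 8,9: C(x = y) vs B(y = 6). RACE on y (R-W).
First conflict at steps 1,2.

Answer: yes 1 2 y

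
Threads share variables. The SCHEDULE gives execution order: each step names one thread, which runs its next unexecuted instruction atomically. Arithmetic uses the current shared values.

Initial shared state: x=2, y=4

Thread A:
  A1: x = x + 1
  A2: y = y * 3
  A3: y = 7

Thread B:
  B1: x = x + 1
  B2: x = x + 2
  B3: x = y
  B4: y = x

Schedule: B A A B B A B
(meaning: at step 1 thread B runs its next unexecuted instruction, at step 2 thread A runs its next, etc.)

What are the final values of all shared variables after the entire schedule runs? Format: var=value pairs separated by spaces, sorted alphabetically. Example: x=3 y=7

Answer: x=12 y=12

Derivation:
Step 1: thread B executes B1 (x = x + 1). Shared: x=3 y=4. PCs: A@0 B@1
Step 2: thread A executes A1 (x = x + 1). Shared: x=4 y=4. PCs: A@1 B@1
Step 3: thread A executes A2 (y = y * 3). Shared: x=4 y=12. PCs: A@2 B@1
Step 4: thread B executes B2 (x = x + 2). Shared: x=6 y=12. PCs: A@2 B@2
Step 5: thread B executes B3 (x = y). Shared: x=12 y=12. PCs: A@2 B@3
Step 6: thread A executes A3 (y = 7). Shared: x=12 y=7. PCs: A@3 B@3
Step 7: thread B executes B4 (y = x). Shared: x=12 y=12. PCs: A@3 B@4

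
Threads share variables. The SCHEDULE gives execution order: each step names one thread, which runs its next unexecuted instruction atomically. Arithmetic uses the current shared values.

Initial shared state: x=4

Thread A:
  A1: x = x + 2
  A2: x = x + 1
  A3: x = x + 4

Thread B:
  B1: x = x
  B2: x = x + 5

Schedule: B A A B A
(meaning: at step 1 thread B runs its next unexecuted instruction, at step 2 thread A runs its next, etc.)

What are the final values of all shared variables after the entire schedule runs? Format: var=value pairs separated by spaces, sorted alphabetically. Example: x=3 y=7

Step 1: thread B executes B1 (x = x). Shared: x=4. PCs: A@0 B@1
Step 2: thread A executes A1 (x = x + 2). Shared: x=6. PCs: A@1 B@1
Step 3: thread A executes A2 (x = x + 1). Shared: x=7. PCs: A@2 B@1
Step 4: thread B executes B2 (x = x + 5). Shared: x=12. PCs: A@2 B@2
Step 5: thread A executes A3 (x = x + 4). Shared: x=16. PCs: A@3 B@2

Answer: x=16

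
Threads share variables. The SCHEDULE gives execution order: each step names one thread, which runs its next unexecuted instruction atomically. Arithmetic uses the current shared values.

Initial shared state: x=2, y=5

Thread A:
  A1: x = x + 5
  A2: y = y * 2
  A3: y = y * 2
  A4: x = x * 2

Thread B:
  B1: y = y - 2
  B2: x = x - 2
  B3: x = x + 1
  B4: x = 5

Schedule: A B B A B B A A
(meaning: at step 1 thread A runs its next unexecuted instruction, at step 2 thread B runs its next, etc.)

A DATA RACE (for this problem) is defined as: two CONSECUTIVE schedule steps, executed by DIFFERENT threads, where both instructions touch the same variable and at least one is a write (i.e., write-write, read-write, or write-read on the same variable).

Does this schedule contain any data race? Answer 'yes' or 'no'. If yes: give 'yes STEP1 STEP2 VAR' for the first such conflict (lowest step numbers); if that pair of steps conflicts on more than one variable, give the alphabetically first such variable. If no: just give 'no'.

Steps 1,2: A(r=x,w=x) vs B(r=y,w=y). No conflict.
Steps 2,3: same thread (B). No race.
Steps 3,4: B(r=x,w=x) vs A(r=y,w=y). No conflict.
Steps 4,5: A(r=y,w=y) vs B(r=x,w=x). No conflict.
Steps 5,6: same thread (B). No race.
Steps 6,7: B(r=-,w=x) vs A(r=y,w=y). No conflict.
Steps 7,8: same thread (A). No race.

Answer: no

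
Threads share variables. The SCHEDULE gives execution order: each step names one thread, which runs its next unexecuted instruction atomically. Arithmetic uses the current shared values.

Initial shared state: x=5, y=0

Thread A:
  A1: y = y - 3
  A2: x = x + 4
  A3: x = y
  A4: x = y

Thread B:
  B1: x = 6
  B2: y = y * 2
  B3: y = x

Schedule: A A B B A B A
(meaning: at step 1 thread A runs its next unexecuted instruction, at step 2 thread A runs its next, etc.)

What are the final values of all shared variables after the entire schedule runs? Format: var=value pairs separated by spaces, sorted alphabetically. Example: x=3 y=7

Step 1: thread A executes A1 (y = y - 3). Shared: x=5 y=-3. PCs: A@1 B@0
Step 2: thread A executes A2 (x = x + 4). Shared: x=9 y=-3. PCs: A@2 B@0
Step 3: thread B executes B1 (x = 6). Shared: x=6 y=-3. PCs: A@2 B@1
Step 4: thread B executes B2 (y = y * 2). Shared: x=6 y=-6. PCs: A@2 B@2
Step 5: thread A executes A3 (x = y). Shared: x=-6 y=-6. PCs: A@3 B@2
Step 6: thread B executes B3 (y = x). Shared: x=-6 y=-6. PCs: A@3 B@3
Step 7: thread A executes A4 (x = y). Shared: x=-6 y=-6. PCs: A@4 B@3

Answer: x=-6 y=-6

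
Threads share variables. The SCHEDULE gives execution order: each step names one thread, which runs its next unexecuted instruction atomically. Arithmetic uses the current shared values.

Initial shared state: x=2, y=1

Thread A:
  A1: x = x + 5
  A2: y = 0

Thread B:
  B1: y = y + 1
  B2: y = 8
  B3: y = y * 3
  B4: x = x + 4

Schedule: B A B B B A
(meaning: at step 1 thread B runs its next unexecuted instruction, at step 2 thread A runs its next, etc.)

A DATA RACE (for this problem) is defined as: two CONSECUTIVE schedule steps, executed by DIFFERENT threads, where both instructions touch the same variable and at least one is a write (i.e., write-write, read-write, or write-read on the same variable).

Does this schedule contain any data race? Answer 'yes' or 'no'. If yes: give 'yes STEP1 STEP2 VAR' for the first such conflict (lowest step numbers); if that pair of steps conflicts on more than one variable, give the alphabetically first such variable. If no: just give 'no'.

Steps 1,2: B(r=y,w=y) vs A(r=x,w=x). No conflict.
Steps 2,3: A(r=x,w=x) vs B(r=-,w=y). No conflict.
Steps 3,4: same thread (B). No race.
Steps 4,5: same thread (B). No race.
Steps 5,6: B(r=x,w=x) vs A(r=-,w=y). No conflict.

Answer: no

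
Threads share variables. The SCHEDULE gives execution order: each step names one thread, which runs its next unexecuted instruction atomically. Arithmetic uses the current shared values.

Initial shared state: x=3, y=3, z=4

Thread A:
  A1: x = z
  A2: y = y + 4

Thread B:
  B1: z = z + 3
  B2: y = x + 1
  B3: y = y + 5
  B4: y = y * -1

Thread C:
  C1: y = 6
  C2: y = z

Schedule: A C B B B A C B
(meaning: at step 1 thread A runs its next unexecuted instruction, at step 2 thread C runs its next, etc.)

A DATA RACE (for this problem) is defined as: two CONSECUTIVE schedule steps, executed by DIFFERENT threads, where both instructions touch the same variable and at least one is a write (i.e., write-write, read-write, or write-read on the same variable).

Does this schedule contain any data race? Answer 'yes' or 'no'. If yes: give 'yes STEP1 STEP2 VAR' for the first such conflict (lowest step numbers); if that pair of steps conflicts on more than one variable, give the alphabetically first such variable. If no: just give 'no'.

Answer: yes 5 6 y

Derivation:
Steps 1,2: A(r=z,w=x) vs C(r=-,w=y). No conflict.
Steps 2,3: C(r=-,w=y) vs B(r=z,w=z). No conflict.
Steps 3,4: same thread (B). No race.
Steps 4,5: same thread (B). No race.
Steps 5,6: B(y = y + 5) vs A(y = y + 4). RACE on y (W-W).
Steps 6,7: A(y = y + 4) vs C(y = z). RACE on y (W-W).
Steps 7,8: C(y = z) vs B(y = y * -1). RACE on y (W-W).
First conflict at steps 5,6.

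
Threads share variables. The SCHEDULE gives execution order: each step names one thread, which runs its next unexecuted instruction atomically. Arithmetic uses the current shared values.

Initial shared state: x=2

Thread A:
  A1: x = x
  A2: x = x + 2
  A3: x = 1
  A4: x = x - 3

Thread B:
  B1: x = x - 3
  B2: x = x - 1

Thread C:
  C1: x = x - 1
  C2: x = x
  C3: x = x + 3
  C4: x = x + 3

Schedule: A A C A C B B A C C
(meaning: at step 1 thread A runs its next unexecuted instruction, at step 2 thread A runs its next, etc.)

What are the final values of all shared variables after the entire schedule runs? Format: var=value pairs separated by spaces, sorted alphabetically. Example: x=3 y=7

Answer: x=0

Derivation:
Step 1: thread A executes A1 (x = x). Shared: x=2. PCs: A@1 B@0 C@0
Step 2: thread A executes A2 (x = x + 2). Shared: x=4. PCs: A@2 B@0 C@0
Step 3: thread C executes C1 (x = x - 1). Shared: x=3. PCs: A@2 B@0 C@1
Step 4: thread A executes A3 (x = 1). Shared: x=1. PCs: A@3 B@0 C@1
Step 5: thread C executes C2 (x = x). Shared: x=1. PCs: A@3 B@0 C@2
Step 6: thread B executes B1 (x = x - 3). Shared: x=-2. PCs: A@3 B@1 C@2
Step 7: thread B executes B2 (x = x - 1). Shared: x=-3. PCs: A@3 B@2 C@2
Step 8: thread A executes A4 (x = x - 3). Shared: x=-6. PCs: A@4 B@2 C@2
Step 9: thread C executes C3 (x = x + 3). Shared: x=-3. PCs: A@4 B@2 C@3
Step 10: thread C executes C4 (x = x + 3). Shared: x=0. PCs: A@4 B@2 C@4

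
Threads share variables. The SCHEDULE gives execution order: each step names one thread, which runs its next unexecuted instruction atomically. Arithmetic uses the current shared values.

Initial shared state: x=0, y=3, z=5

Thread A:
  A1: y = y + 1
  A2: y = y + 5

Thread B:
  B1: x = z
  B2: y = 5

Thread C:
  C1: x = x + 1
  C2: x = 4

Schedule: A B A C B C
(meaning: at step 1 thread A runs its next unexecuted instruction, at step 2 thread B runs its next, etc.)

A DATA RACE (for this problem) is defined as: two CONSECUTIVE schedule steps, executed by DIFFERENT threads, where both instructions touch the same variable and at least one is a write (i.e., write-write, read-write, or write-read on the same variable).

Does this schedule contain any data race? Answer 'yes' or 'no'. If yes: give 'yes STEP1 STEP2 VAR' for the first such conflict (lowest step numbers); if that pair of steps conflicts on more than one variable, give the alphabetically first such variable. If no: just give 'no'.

Steps 1,2: A(r=y,w=y) vs B(r=z,w=x). No conflict.
Steps 2,3: B(r=z,w=x) vs A(r=y,w=y). No conflict.
Steps 3,4: A(r=y,w=y) vs C(r=x,w=x). No conflict.
Steps 4,5: C(r=x,w=x) vs B(r=-,w=y). No conflict.
Steps 5,6: B(r=-,w=y) vs C(r=-,w=x). No conflict.

Answer: no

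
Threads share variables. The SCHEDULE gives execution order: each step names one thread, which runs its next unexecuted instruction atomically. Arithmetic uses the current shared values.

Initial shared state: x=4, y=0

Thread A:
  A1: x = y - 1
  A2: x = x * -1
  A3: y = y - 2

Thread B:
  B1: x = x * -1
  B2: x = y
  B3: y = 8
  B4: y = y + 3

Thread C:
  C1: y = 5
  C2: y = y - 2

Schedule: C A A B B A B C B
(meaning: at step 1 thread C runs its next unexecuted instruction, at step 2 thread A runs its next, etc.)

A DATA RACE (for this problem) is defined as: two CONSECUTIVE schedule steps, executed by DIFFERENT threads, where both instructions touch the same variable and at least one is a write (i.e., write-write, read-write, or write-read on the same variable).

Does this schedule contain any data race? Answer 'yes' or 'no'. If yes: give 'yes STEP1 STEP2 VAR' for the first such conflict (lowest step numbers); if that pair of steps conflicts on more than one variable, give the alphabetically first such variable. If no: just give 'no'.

Steps 1,2: C(y = 5) vs A(x = y - 1). RACE on y (W-R).
Steps 2,3: same thread (A). No race.
Steps 3,4: A(x = x * -1) vs B(x = x * -1). RACE on x (W-W).
Steps 4,5: same thread (B). No race.
Steps 5,6: B(x = y) vs A(y = y - 2). RACE on y (R-W).
Steps 6,7: A(y = y - 2) vs B(y = 8). RACE on y (W-W).
Steps 7,8: B(y = 8) vs C(y = y - 2). RACE on y (W-W).
Steps 8,9: C(y = y - 2) vs B(y = y + 3). RACE on y (W-W).
First conflict at steps 1,2.

Answer: yes 1 2 y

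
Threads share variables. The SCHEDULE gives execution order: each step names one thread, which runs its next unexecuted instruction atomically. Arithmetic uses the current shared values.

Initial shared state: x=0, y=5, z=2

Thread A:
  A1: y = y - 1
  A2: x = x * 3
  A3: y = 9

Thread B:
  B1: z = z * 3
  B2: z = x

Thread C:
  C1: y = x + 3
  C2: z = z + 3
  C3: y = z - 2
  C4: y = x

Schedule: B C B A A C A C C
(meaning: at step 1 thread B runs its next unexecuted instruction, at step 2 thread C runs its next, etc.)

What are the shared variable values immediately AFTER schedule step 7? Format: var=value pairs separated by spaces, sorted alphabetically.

Answer: x=0 y=9 z=3

Derivation:
Step 1: thread B executes B1 (z = z * 3). Shared: x=0 y=5 z=6. PCs: A@0 B@1 C@0
Step 2: thread C executes C1 (y = x + 3). Shared: x=0 y=3 z=6. PCs: A@0 B@1 C@1
Step 3: thread B executes B2 (z = x). Shared: x=0 y=3 z=0. PCs: A@0 B@2 C@1
Step 4: thread A executes A1 (y = y - 1). Shared: x=0 y=2 z=0. PCs: A@1 B@2 C@1
Step 5: thread A executes A2 (x = x * 3). Shared: x=0 y=2 z=0. PCs: A@2 B@2 C@1
Step 6: thread C executes C2 (z = z + 3). Shared: x=0 y=2 z=3. PCs: A@2 B@2 C@2
Step 7: thread A executes A3 (y = 9). Shared: x=0 y=9 z=3. PCs: A@3 B@2 C@2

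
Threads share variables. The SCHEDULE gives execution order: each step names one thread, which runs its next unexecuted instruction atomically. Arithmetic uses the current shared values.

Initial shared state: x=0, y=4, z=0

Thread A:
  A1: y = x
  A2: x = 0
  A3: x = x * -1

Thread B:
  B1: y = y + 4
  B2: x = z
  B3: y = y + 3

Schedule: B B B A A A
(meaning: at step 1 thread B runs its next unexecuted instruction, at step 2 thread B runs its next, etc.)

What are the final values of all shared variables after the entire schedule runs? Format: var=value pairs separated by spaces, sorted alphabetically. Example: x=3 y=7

Answer: x=0 y=0 z=0

Derivation:
Step 1: thread B executes B1 (y = y + 4). Shared: x=0 y=8 z=0. PCs: A@0 B@1
Step 2: thread B executes B2 (x = z). Shared: x=0 y=8 z=0. PCs: A@0 B@2
Step 3: thread B executes B3 (y = y + 3). Shared: x=0 y=11 z=0. PCs: A@0 B@3
Step 4: thread A executes A1 (y = x). Shared: x=0 y=0 z=0. PCs: A@1 B@3
Step 5: thread A executes A2 (x = 0). Shared: x=0 y=0 z=0. PCs: A@2 B@3
Step 6: thread A executes A3 (x = x * -1). Shared: x=0 y=0 z=0. PCs: A@3 B@3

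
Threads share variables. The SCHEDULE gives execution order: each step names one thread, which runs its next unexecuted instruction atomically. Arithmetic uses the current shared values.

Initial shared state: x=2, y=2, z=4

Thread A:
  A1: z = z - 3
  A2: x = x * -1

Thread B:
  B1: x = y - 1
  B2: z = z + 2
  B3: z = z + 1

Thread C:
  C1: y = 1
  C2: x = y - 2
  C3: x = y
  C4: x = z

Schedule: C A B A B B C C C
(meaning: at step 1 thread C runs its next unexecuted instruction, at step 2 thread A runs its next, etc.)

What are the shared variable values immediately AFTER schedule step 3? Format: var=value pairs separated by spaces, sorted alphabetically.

Answer: x=0 y=1 z=1

Derivation:
Step 1: thread C executes C1 (y = 1). Shared: x=2 y=1 z=4. PCs: A@0 B@0 C@1
Step 2: thread A executes A1 (z = z - 3). Shared: x=2 y=1 z=1. PCs: A@1 B@0 C@1
Step 3: thread B executes B1 (x = y - 1). Shared: x=0 y=1 z=1. PCs: A@1 B@1 C@1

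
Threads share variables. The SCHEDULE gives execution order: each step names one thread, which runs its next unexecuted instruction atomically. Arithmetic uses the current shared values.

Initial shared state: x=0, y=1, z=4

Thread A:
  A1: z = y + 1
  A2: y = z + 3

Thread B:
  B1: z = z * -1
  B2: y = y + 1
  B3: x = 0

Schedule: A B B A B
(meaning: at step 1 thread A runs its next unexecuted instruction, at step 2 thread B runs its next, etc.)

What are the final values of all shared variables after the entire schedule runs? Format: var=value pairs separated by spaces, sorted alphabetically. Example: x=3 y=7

Step 1: thread A executes A1 (z = y + 1). Shared: x=0 y=1 z=2. PCs: A@1 B@0
Step 2: thread B executes B1 (z = z * -1). Shared: x=0 y=1 z=-2. PCs: A@1 B@1
Step 3: thread B executes B2 (y = y + 1). Shared: x=0 y=2 z=-2. PCs: A@1 B@2
Step 4: thread A executes A2 (y = z + 3). Shared: x=0 y=1 z=-2. PCs: A@2 B@2
Step 5: thread B executes B3 (x = 0). Shared: x=0 y=1 z=-2. PCs: A@2 B@3

Answer: x=0 y=1 z=-2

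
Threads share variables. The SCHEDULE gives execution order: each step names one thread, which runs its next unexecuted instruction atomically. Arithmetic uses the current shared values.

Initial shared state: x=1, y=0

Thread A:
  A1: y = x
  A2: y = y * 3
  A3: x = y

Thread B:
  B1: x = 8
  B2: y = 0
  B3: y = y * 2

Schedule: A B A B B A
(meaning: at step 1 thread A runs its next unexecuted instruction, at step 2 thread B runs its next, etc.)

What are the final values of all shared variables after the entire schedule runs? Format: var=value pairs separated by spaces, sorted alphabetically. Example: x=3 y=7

Answer: x=0 y=0

Derivation:
Step 1: thread A executes A1 (y = x). Shared: x=1 y=1. PCs: A@1 B@0
Step 2: thread B executes B1 (x = 8). Shared: x=8 y=1. PCs: A@1 B@1
Step 3: thread A executes A2 (y = y * 3). Shared: x=8 y=3. PCs: A@2 B@1
Step 4: thread B executes B2 (y = 0). Shared: x=8 y=0. PCs: A@2 B@2
Step 5: thread B executes B3 (y = y * 2). Shared: x=8 y=0. PCs: A@2 B@3
Step 6: thread A executes A3 (x = y). Shared: x=0 y=0. PCs: A@3 B@3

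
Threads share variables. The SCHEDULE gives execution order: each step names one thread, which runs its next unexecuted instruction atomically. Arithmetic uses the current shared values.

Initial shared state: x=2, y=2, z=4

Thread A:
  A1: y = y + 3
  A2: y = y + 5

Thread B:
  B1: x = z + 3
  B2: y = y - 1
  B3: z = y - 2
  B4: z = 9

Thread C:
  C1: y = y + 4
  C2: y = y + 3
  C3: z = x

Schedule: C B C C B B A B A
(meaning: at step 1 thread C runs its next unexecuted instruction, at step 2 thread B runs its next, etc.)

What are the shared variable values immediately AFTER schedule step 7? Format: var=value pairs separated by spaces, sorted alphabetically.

Answer: x=7 y=11 z=6

Derivation:
Step 1: thread C executes C1 (y = y + 4). Shared: x=2 y=6 z=4. PCs: A@0 B@0 C@1
Step 2: thread B executes B1 (x = z + 3). Shared: x=7 y=6 z=4. PCs: A@0 B@1 C@1
Step 3: thread C executes C2 (y = y + 3). Shared: x=7 y=9 z=4. PCs: A@0 B@1 C@2
Step 4: thread C executes C3 (z = x). Shared: x=7 y=9 z=7. PCs: A@0 B@1 C@3
Step 5: thread B executes B2 (y = y - 1). Shared: x=7 y=8 z=7. PCs: A@0 B@2 C@3
Step 6: thread B executes B3 (z = y - 2). Shared: x=7 y=8 z=6. PCs: A@0 B@3 C@3
Step 7: thread A executes A1 (y = y + 3). Shared: x=7 y=11 z=6. PCs: A@1 B@3 C@3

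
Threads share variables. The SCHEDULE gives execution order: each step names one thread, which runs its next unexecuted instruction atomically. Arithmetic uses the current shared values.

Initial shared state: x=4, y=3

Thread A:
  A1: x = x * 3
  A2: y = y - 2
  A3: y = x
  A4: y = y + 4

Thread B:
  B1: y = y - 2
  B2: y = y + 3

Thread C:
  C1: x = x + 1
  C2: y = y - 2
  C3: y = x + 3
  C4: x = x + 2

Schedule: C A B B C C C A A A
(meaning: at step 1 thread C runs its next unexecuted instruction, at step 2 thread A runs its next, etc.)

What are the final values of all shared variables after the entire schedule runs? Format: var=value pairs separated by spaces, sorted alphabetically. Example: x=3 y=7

Step 1: thread C executes C1 (x = x + 1). Shared: x=5 y=3. PCs: A@0 B@0 C@1
Step 2: thread A executes A1 (x = x * 3). Shared: x=15 y=3. PCs: A@1 B@0 C@1
Step 3: thread B executes B1 (y = y - 2). Shared: x=15 y=1. PCs: A@1 B@1 C@1
Step 4: thread B executes B2 (y = y + 3). Shared: x=15 y=4. PCs: A@1 B@2 C@1
Step 5: thread C executes C2 (y = y - 2). Shared: x=15 y=2. PCs: A@1 B@2 C@2
Step 6: thread C executes C3 (y = x + 3). Shared: x=15 y=18. PCs: A@1 B@2 C@3
Step 7: thread C executes C4 (x = x + 2). Shared: x=17 y=18. PCs: A@1 B@2 C@4
Step 8: thread A executes A2 (y = y - 2). Shared: x=17 y=16. PCs: A@2 B@2 C@4
Step 9: thread A executes A3 (y = x). Shared: x=17 y=17. PCs: A@3 B@2 C@4
Step 10: thread A executes A4 (y = y + 4). Shared: x=17 y=21. PCs: A@4 B@2 C@4

Answer: x=17 y=21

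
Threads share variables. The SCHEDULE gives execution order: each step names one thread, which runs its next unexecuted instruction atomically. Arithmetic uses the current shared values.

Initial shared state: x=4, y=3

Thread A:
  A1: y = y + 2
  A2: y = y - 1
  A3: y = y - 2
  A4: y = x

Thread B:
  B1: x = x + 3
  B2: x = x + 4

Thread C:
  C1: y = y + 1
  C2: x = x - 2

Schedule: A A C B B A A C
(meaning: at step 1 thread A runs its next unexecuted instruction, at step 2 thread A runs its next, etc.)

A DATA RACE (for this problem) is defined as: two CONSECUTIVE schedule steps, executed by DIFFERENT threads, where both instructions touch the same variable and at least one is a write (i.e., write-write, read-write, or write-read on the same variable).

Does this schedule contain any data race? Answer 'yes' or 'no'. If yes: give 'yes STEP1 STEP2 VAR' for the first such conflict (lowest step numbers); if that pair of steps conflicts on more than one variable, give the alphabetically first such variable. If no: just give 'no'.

Answer: yes 2 3 y

Derivation:
Steps 1,2: same thread (A). No race.
Steps 2,3: A(y = y - 1) vs C(y = y + 1). RACE on y (W-W).
Steps 3,4: C(r=y,w=y) vs B(r=x,w=x). No conflict.
Steps 4,5: same thread (B). No race.
Steps 5,6: B(r=x,w=x) vs A(r=y,w=y). No conflict.
Steps 6,7: same thread (A). No race.
Steps 7,8: A(y = x) vs C(x = x - 2). RACE on x (R-W).
First conflict at steps 2,3.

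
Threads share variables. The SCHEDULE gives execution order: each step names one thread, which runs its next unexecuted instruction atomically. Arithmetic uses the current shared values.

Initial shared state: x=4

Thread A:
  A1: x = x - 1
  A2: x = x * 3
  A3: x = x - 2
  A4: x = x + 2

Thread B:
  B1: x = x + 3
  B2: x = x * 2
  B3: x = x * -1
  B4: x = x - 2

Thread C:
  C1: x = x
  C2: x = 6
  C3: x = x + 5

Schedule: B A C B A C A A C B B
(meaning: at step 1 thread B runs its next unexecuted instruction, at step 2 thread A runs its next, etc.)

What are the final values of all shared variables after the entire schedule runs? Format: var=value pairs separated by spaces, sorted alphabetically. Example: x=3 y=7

Step 1: thread B executes B1 (x = x + 3). Shared: x=7. PCs: A@0 B@1 C@0
Step 2: thread A executes A1 (x = x - 1). Shared: x=6. PCs: A@1 B@1 C@0
Step 3: thread C executes C1 (x = x). Shared: x=6. PCs: A@1 B@1 C@1
Step 4: thread B executes B2 (x = x * 2). Shared: x=12. PCs: A@1 B@2 C@1
Step 5: thread A executes A2 (x = x * 3). Shared: x=36. PCs: A@2 B@2 C@1
Step 6: thread C executes C2 (x = 6). Shared: x=6. PCs: A@2 B@2 C@2
Step 7: thread A executes A3 (x = x - 2). Shared: x=4. PCs: A@3 B@2 C@2
Step 8: thread A executes A4 (x = x + 2). Shared: x=6. PCs: A@4 B@2 C@2
Step 9: thread C executes C3 (x = x + 5). Shared: x=11. PCs: A@4 B@2 C@3
Step 10: thread B executes B3 (x = x * -1). Shared: x=-11. PCs: A@4 B@3 C@3
Step 11: thread B executes B4 (x = x - 2). Shared: x=-13. PCs: A@4 B@4 C@3

Answer: x=-13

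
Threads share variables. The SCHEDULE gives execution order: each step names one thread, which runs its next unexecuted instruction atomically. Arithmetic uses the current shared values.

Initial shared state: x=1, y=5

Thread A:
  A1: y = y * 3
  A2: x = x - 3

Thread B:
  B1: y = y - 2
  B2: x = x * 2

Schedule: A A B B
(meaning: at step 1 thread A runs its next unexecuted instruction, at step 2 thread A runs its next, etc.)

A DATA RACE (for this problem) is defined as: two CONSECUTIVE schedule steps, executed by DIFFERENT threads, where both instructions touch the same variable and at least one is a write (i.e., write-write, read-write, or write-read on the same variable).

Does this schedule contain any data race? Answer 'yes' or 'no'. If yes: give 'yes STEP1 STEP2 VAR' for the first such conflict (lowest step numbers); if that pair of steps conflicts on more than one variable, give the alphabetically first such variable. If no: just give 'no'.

Steps 1,2: same thread (A). No race.
Steps 2,3: A(r=x,w=x) vs B(r=y,w=y). No conflict.
Steps 3,4: same thread (B). No race.

Answer: no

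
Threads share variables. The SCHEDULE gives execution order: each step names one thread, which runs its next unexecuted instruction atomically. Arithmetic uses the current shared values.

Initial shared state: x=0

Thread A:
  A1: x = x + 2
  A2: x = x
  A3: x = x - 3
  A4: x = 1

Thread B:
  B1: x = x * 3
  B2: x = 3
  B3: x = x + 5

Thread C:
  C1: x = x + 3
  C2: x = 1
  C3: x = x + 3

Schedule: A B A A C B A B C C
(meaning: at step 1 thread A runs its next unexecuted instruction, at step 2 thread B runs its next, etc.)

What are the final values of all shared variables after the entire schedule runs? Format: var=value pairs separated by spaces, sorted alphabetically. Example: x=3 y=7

Step 1: thread A executes A1 (x = x + 2). Shared: x=2. PCs: A@1 B@0 C@0
Step 2: thread B executes B1 (x = x * 3). Shared: x=6. PCs: A@1 B@1 C@0
Step 3: thread A executes A2 (x = x). Shared: x=6. PCs: A@2 B@1 C@0
Step 4: thread A executes A3 (x = x - 3). Shared: x=3. PCs: A@3 B@1 C@0
Step 5: thread C executes C1 (x = x + 3). Shared: x=6. PCs: A@3 B@1 C@1
Step 6: thread B executes B2 (x = 3). Shared: x=3. PCs: A@3 B@2 C@1
Step 7: thread A executes A4 (x = 1). Shared: x=1. PCs: A@4 B@2 C@1
Step 8: thread B executes B3 (x = x + 5). Shared: x=6. PCs: A@4 B@3 C@1
Step 9: thread C executes C2 (x = 1). Shared: x=1. PCs: A@4 B@3 C@2
Step 10: thread C executes C3 (x = x + 3). Shared: x=4. PCs: A@4 B@3 C@3

Answer: x=4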